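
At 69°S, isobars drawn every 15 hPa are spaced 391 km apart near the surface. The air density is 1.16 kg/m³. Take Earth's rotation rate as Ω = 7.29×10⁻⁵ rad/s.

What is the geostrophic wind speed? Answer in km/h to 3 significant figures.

Coriolis parameter at 69°S:
f = 2Ω sin φ = 2 × 7.29×10⁻⁵ × sin 69° = 1.36×10⁻⁴ s⁻¹
Pressure gradient: |∂P/∂n| = 1500 Pa / 391000 m = 3.84×10⁻³ Pa/m
Geostrophic balance (pressure-gradient force = Coriolis force):
V_g = (1/(fρ)) |∂P/∂n| = 3.84×10⁻³ / (1.36×10⁻⁴ × 1.16) = 24.3 m/s
Converting: 24.3 m/s × 3.6 = 87.5 km/h

87.5 km/h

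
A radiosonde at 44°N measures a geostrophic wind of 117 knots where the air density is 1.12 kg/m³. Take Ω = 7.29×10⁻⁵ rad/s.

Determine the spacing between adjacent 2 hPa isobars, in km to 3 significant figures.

29.3 km

Coriolis parameter at 44°N:
f = 2Ω sin φ = 2 × 7.29×10⁻⁵ × sin 44° = 1.01×10⁻⁴ s⁻¹
Wind speed in SI: 117 knots = 60.2 m/s
Geostrophic balance rearranged: |∂P/∂n| = f ρ V_g
|∂P/∂n| = 1.01×10⁻⁴ × 1.12 × 60.2 = 6.83×10⁻³ Pa/m
Isobar spacing: Δn = ΔP/|∂P/∂n| = 200 Pa / 6.83×10⁻³ Pa/m = 29293 m ≈ 29.3 km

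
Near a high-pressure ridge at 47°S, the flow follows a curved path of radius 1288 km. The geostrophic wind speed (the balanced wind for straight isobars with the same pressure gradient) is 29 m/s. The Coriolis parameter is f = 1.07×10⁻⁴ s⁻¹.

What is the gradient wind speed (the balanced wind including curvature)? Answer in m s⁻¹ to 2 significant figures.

Around a high, pressure-gradient force acts outward with centrifugal, so Coriolis balances both:
fV = (1/ρ)|∂P/∂n| + V²/R  →  V² − fR·V + fR·V_g = 0
With fR = 1.07×10⁻⁴ × 1288×10³ m = 138 m/s:
V = [fR − √((fR)² − 4 fR V_g)]/2 = [138 − √(138² − 4×138×29)]/2 = 41.5 m/s
Supergeostrophic (V > V_g = 29 m/s), as expected around a high.

41 m s⁻¹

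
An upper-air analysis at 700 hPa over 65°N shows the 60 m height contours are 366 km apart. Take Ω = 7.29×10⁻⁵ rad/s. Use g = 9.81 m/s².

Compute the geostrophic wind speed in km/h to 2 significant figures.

Coriolis parameter at 65°N:
f = 2Ω sin φ = 2 × 7.29×10⁻⁵ × sin 65° = 1.32×10⁻⁴ s⁻¹
Height gradient: |∂Z/∂n| = 60 m / 366000 m = 1.64×10⁻⁴
On a pressure surface, geostrophic balance gives V_g = (g/f)|∂Z/∂n|:
V_g = 9.81 × 1.64×10⁻⁴ / 1.32×10⁻⁴ = 12.2 m/s
Converting: 12.2 m/s × 3.6 = 44 km/h

44 km/h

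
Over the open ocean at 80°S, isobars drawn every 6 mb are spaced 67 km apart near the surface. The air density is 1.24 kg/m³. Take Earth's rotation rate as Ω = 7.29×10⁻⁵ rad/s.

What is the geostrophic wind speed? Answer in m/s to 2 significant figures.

50 m/s

Coriolis parameter at 80°S:
f = 2Ω sin φ = 2 × 7.29×10⁻⁵ × sin 80° = 1.44×10⁻⁴ s⁻¹
Pressure gradient: |∂P/∂n| = 600 Pa / 67000 m = 8.96×10⁻³ Pa/m
Geostrophic balance (pressure-gradient force = Coriolis force):
V_g = (1/(fρ)) |∂P/∂n| = 8.96×10⁻³ / (1.44×10⁻⁴ × 1.24) = 50.3 m/s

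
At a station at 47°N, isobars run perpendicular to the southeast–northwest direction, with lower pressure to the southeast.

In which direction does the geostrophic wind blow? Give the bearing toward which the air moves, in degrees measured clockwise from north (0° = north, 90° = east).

225°

The pressure-gradient force points toward the southeast (bearing 135°).
Geostrophic balance: in the Northern Hemisphere the Coriolis force deflects motion to the right, so the geostrophic wind blows 90° to the right of the pressure-gradient force (low pressure on the left).
Rotating 135° by 90° clockwise gives 225° — the wind blows toward the southwest.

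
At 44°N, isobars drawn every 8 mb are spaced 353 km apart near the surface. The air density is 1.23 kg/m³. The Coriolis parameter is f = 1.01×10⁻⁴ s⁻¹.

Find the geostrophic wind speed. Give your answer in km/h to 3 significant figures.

Pressure gradient: |∂P/∂n| = 800 Pa / 353000 m = 2.27×10⁻³ Pa/m
Geostrophic balance (pressure-gradient force = Coriolis force):
V_g = (1/(fρ)) |∂P/∂n| = 2.27×10⁻³ / (1.01×10⁻⁴ × 1.23) = 18.2 m/s
Converting: 18.2 m/s × 3.6 = 65.7 km/h

65.7 km/h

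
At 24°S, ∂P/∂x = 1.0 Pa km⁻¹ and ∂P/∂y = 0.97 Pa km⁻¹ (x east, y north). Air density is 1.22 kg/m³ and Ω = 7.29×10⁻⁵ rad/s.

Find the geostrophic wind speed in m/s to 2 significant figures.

Coriolis parameter at 24°S:
f = 2Ω sin φ = 2 × 7.29×10⁻⁵ × sin 24° = 5.93×10⁻⁵ s⁻¹
In the Southern Hemisphere f is negative: f = −5.93×10⁻⁵ s⁻¹.
Component geostrophic relations (x east, y north):
u_g = −(1/(fρ)) ∂P/∂y,  v_g = (1/(fρ)) ∂P/∂x
u_g = −(0.97×10⁻³)/(−5.93×10⁻⁵ × 1.22) = 13.4 m/s;  v_g = (1.0×10⁻³)/(−5.93×10⁻⁵ × 1.22) = −13.8 m/s
|V_g| = √(u_g² + v_g²) = 19.3 m/s

19 m/s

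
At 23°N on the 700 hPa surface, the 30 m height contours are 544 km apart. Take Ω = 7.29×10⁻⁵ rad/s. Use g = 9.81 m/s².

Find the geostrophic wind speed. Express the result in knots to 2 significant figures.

Coriolis parameter at 23°N:
f = 2Ω sin φ = 2 × 7.29×10⁻⁵ × sin 23° = 5.70×10⁻⁵ s⁻¹
Height gradient: |∂Z/∂n| = 30 m / 544000 m = 5.51×10⁻⁵
On a pressure surface, geostrophic balance gives V_g = (g/f)|∂Z/∂n|:
V_g = 9.81 × 5.51×10⁻⁵ / 5.70×10⁻⁵ = 9.50 m/s
Converting: 9.50 m/s × 1.944 = 18 knots

18 knots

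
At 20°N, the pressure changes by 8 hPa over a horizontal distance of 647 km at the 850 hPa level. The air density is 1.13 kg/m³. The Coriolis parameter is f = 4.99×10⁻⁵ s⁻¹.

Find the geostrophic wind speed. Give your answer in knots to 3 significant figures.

Pressure gradient: |∂P/∂n| = 800 Pa / 647000 m = 1.24×10⁻³ Pa/m
Geostrophic balance (pressure-gradient force = Coriolis force):
V_g = (1/(fρ)) |∂P/∂n| = 1.24×10⁻³ / (4.99×10⁻⁵ × 1.13) = 21.9 m/s
Converting: 21.9 m/s × 1.944 = 42.6 knots

42.6 knots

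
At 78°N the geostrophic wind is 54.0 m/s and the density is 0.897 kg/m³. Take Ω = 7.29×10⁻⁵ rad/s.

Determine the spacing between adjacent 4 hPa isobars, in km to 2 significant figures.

58 km

Coriolis parameter at 78°N:
f = 2Ω sin φ = 2 × 7.29×10⁻⁵ × sin 78° = 1.43×10⁻⁴ s⁻¹
Geostrophic balance rearranged: |∂P/∂n| = f ρ V_g
|∂P/∂n| = 1.43×10⁻⁴ × 0.897 × 54.0 = 6.91×10⁻³ Pa/m
Isobar spacing: Δn = ΔP/|∂P/∂n| = 400 Pa / 6.91×10⁻³ Pa/m = 57904 m ≈ 58 km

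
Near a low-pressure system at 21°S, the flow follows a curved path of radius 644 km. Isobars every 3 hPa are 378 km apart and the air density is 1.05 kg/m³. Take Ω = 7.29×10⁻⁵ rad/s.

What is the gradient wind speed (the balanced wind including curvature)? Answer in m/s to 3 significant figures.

10.9 m/s

Coriolis parameter at 21°S:
f = 2Ω sin φ = 2 × 7.29×10⁻⁵ × sin 21° = 5.23×10⁻⁵ s⁻¹
Pressure gradient: |∂P/∂n| = 300 Pa / 378000 m = 7.94×10⁻⁴ Pa/m
Geostrophic speed: V_g = |∂P/∂n|/(fρ) = 7.94×10⁻⁴/(5.23×10⁻⁵ × 1.05) = 14.5 m/s
Around a low, centrifugal force acts outward with Coriolis, so pressure-gradient force balances both:
(1/ρ)|∂P/∂n| = fV + V²/R  →  V² + fR·V − fR·V_g = 0
With fR = 5.23×10⁻⁵ × 644×10³ m = 33.6 m/s:
V = [−fR + √((fR)² + 4 fR V_g)]/2 = [−33.6 + √(33.6² + 4×33.6×14.5)]/2 = 10.9 m/s
Subgeostrophic (V < V_g = 14.5 m/s), as expected around a low.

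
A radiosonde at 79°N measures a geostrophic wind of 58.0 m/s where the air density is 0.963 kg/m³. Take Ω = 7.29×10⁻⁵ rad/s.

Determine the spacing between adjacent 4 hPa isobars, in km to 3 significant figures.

Coriolis parameter at 79°N:
f = 2Ω sin φ = 2 × 7.29×10⁻⁵ × sin 79° = 1.43×10⁻⁴ s⁻¹
Geostrophic balance rearranged: |∂P/∂n| = f ρ V_g
|∂P/∂n| = 1.43×10⁻⁴ × 0.963 × 58.0 = 7.99×10⁻³ Pa/m
Isobar spacing: Δn = ΔP/|∂P/∂n| = 400 Pa / 7.99×10⁻³ Pa/m = 50038 m ≈ 50.0 km

50.0 km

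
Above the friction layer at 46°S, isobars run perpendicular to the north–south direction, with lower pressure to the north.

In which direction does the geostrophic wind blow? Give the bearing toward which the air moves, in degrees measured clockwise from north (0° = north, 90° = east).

270°

The pressure-gradient force points toward the north (bearing 000°).
Geostrophic balance: in the Southern Hemisphere the Coriolis force deflects motion to the left, so the geostrophic wind blows 90° to the left of the pressure-gradient force (low pressure on the right).
Rotating 000° by 90° counterclockwise gives 270° — the wind blows toward the west.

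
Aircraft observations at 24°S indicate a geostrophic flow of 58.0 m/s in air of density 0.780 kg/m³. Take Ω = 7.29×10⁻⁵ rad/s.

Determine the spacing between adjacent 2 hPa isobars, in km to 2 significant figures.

75 km

Coriolis parameter at 24°S:
f = 2Ω sin φ = 2 × 7.29×10⁻⁵ × sin 24° = 5.93×10⁻⁵ s⁻¹
Geostrophic balance rearranged: |∂P/∂n| = f ρ V_g
|∂P/∂n| = 5.93×10⁻⁵ × 0.780 × 58.0 = 2.68×10⁻³ Pa/m
Isobar spacing: Δn = ΔP/|∂P/∂n| = 200 Pa / 2.68×10⁻³ Pa/m = 74548 m ≈ 75 km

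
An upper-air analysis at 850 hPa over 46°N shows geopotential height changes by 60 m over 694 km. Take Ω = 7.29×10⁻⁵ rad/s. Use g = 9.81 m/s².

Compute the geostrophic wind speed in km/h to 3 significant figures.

29.1 km/h

Coriolis parameter at 46°N:
f = 2Ω sin φ = 2 × 7.29×10⁻⁵ × sin 46° = 1.05×10⁻⁴ s⁻¹
Height gradient: |∂Z/∂n| = 60 m / 694000 m = 8.65×10⁻⁵
On a pressure surface, geostrophic balance gives V_g = (g/f)|∂Z/∂n|:
V_g = 9.81 × 8.65×10⁻⁵ / 1.05×10⁻⁴ = 8.09 m/s
Converting: 8.09 m/s × 3.6 = 29.1 km/h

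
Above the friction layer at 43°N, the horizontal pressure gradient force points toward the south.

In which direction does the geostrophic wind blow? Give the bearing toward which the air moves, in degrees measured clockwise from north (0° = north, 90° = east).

270°

The pressure-gradient force points toward the south (bearing 180°).
Geostrophic balance: in the Northern Hemisphere the Coriolis force deflects motion to the right, so the geostrophic wind blows 90° to the right of the pressure-gradient force (low pressure on the left).
Rotating 180° by 90° clockwise gives 270° — the wind blows toward the west.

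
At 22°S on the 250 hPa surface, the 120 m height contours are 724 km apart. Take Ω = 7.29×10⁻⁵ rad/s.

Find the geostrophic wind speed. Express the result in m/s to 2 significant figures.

Coriolis parameter at 22°S:
f = 2Ω sin φ = 2 × 7.29×10⁻⁵ × sin 22° = 5.46×10⁻⁵ s⁻¹
Height gradient: |∂Z/∂n| = 120 m / 724000 m = 1.66×10⁻⁴
On a pressure surface, geostrophic balance gives V_g = (g/f)|∂Z/∂n|:
V_g = 9.81 × 1.66×10⁻⁴ / 5.46×10⁻⁵ = 29.8 m/s

30 m/s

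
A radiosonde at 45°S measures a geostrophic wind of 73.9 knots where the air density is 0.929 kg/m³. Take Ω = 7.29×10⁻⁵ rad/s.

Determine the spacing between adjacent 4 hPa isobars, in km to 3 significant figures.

Coriolis parameter at 45°S:
f = 2Ω sin φ = 2 × 7.29×10⁻⁵ × sin 45° = 1.03×10⁻⁴ s⁻¹
Wind speed in SI: 73.9 knots = 38.0 m/s
Geostrophic balance rearranged: |∂P/∂n| = f ρ V_g
|∂P/∂n| = 1.03×10⁻⁴ × 0.929 × 38.0 = 3.64×10⁻³ Pa/m
Isobar spacing: Δn = ΔP/|∂P/∂n| = 400 Pa / 3.64×10⁻³ Pa/m = 109855 m ≈ 110 km

110 km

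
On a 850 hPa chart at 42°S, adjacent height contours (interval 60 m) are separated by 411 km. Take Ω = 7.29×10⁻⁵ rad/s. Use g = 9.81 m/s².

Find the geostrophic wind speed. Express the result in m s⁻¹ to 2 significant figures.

15 m s⁻¹

Coriolis parameter at 42°S:
f = 2Ω sin φ = 2 × 7.29×10⁻⁵ × sin 42° = 9.76×10⁻⁵ s⁻¹
Height gradient: |∂Z/∂n| = 60 m / 411000 m = 1.46×10⁻⁴
On a pressure surface, geostrophic balance gives V_g = (g/f)|∂Z/∂n|:
V_g = 9.81 × 1.46×10⁻⁴ / 9.76×10⁻⁵ = 14.7 m/s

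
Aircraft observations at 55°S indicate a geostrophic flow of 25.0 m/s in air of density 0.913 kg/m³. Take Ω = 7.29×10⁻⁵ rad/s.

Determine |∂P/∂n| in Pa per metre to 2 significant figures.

Coriolis parameter at 55°S:
f = 2Ω sin φ = 2 × 7.29×10⁻⁵ × sin 55° = 1.19×10⁻⁴ s⁻¹
Geostrophic balance rearranged: |∂P/∂n| = f ρ V_g
|∂P/∂n| = 1.19×10⁻⁴ × 0.913 × 25.0 = 2.73×10⁻³ Pa/m

2.7×10⁻³ Pa/m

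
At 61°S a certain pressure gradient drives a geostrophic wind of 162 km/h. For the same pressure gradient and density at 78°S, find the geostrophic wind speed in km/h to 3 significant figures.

With the same pressure gradient and density, V_g ∝ 1/f ∝ 1/sin φ.
V₂ = V₁ · sin φ₁ / sin φ₂ = 162 × sin 61° / sin 78°
V₂ = 162 × 0.8746/0.9781 = 145 km/h

145 km/h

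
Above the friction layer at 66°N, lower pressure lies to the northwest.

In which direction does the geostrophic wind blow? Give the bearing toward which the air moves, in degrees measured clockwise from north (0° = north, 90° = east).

045°

The pressure-gradient force points toward the northwest (bearing 315°).
Geostrophic balance: in the Northern Hemisphere the Coriolis force deflects motion to the right, so the geostrophic wind blows 90° to the right of the pressure-gradient force (low pressure on the left).
Rotating 315° by 90° clockwise gives 045° — the wind blows toward the northeast.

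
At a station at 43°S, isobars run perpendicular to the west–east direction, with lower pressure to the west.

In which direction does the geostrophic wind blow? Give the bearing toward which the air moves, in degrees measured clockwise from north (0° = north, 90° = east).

180°

The pressure-gradient force points toward the west (bearing 270°).
Geostrophic balance: in the Southern Hemisphere the Coriolis force deflects motion to the left, so the geostrophic wind blows 90° to the left of the pressure-gradient force (low pressure on the right).
Rotating 270° by 90° counterclockwise gives 180° — the wind blows toward the south.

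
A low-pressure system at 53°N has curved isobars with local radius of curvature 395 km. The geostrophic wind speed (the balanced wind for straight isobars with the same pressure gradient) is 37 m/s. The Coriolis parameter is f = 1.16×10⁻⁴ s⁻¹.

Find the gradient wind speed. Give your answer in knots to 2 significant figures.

47 knots

Around a low, centrifugal force acts outward with Coriolis, so pressure-gradient force balances both:
(1/ρ)|∂P/∂n| = fV + V²/R  →  V² + fR·V − fR·V_g = 0
With fR = 1.16×10⁻⁴ × 395×10³ m = 45.8 m/s:
V = [−fR + √((fR)² + 4 fR V_g)]/2 = [−45.8 + √(45.8² + 4×45.8×37)]/2 = 24.2 m/s
Subgeostrophic (V < V_g = 37 m/s), as expected around a low.
Converting: 24.2 m/s × 1.944 = 47 knots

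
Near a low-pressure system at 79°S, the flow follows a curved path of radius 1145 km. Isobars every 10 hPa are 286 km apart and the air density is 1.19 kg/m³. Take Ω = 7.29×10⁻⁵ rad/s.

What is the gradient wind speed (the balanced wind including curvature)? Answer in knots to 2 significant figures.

36 knots

Coriolis parameter at 79°S:
f = 2Ω sin φ = 2 × 7.29×10⁻⁵ × sin 79° = 1.43×10⁻⁴ s⁻¹
Pressure gradient: |∂P/∂n| = 1000 Pa / 286000 m = 3.50×10⁻³ Pa/m
Geostrophic speed: V_g = |∂P/∂n|/(fρ) = 3.50×10⁻³/(1.43×10⁻⁴ × 1.19) = 20.5 m/s
Around a low, centrifugal force acts outward with Coriolis, so pressure-gradient force balances both:
(1/ρ)|∂P/∂n| = fV + V²/R  →  V² + fR·V − fR·V_g = 0
With fR = 1.43×10⁻⁴ × 1145×10³ m = 164 m/s:
V = [−fR + √((fR)² + 4 fR V_g)]/2 = [−164 + √(164² + 4×164×20.5)]/2 = 18.5 m/s
Subgeostrophic (V < V_g = 20.5 m/s), as expected around a low.
Converting: 18.5 m/s × 1.944 = 36 knots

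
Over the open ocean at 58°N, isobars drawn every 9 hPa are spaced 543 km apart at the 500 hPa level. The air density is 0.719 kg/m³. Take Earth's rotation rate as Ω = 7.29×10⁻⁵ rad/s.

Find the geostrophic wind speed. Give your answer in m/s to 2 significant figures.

Coriolis parameter at 58°N:
f = 2Ω sin φ = 2 × 7.29×10⁻⁵ × sin 58° = 1.24×10⁻⁴ s⁻¹
Pressure gradient: |∂P/∂n| = 900 Pa / 543000 m = 1.66×10⁻³ Pa/m
Geostrophic balance (pressure-gradient force = Coriolis force):
V_g = (1/(fρ)) |∂P/∂n| = 1.66×10⁻³ / (1.24×10⁻⁴ × 0.719) = 18.6 m/s

19 m/s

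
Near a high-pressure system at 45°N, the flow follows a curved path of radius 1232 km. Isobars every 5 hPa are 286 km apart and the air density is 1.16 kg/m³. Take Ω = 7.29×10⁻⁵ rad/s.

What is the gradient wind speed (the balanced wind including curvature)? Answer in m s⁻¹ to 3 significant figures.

Coriolis parameter at 45°N:
f = 2Ω sin φ = 2 × 7.29×10⁻⁵ × sin 45° = 1.03×10⁻⁴ s⁻¹
Pressure gradient: |∂P/∂n| = 500 Pa / 286000 m = 1.75×10⁻³ Pa/m
Geostrophic speed: V_g = |∂P/∂n|/(fρ) = 1.75×10⁻³/(1.03×10⁻⁴ × 1.16) = 14.6 m/s
Around a high, pressure-gradient force acts outward with centrifugal, so Coriolis balances both:
fV = (1/ρ)|∂P/∂n| + V²/R  →  V² − fR·V + fR·V_g = 0
With fR = 1.03×10⁻⁴ × 1232×10³ m = 127 m/s:
V = [fR − √((fR)² − 4 fR V_g)]/2 = [127 − √(127² − 4×127×14.6)]/2 = 16.9 m/s
Supergeostrophic (V > V_g = 14.6 m/s), as expected around a high.

16.9 m s⁻¹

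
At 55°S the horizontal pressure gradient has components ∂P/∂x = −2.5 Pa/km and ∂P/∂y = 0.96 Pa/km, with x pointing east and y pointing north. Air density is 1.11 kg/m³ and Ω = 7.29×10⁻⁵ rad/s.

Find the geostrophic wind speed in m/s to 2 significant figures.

Coriolis parameter at 55°S:
f = 2Ω sin φ = 2 × 7.29×10⁻⁵ × sin 55° = 1.19×10⁻⁴ s⁻¹
In the Southern Hemisphere f is negative: f = −1.19×10⁻⁴ s⁻¹.
Component geostrophic relations (x east, y north):
u_g = −(1/(fρ)) ∂P/∂y,  v_g = (1/(fρ)) ∂P/∂x
u_g = −(0.96×10⁻³)/(−1.19×10⁻⁴ × 1.11) = 7.24 m/s;  v_g = (−2.5×10⁻³)/(−1.19×10⁻⁴ × 1.11) = 18.9 m/s
|V_g| = √(u_g² + v_g²) = 20.2 m/s

20 m/s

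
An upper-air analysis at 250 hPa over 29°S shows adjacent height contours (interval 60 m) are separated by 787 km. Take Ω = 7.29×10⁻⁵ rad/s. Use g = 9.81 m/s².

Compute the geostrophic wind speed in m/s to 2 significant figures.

Coriolis parameter at 29°S:
f = 2Ω sin φ = 2 × 7.29×10⁻⁵ × sin 29° = 7.07×10⁻⁵ s⁻¹
Height gradient: |∂Z/∂n| = 60 m / 787000 m = 7.62×10⁻⁵
On a pressure surface, geostrophic balance gives V_g = (g/f)|∂Z/∂n|:
V_g = 9.81 × 7.62×10⁻⁵ / 7.07×10⁻⁵ = 10.6 m/s

11 m/s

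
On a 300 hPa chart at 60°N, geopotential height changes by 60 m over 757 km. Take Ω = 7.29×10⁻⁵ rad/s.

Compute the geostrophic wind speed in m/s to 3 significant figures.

6.16 m/s

Coriolis parameter at 60°N:
f = 2Ω sin φ = 2 × 7.29×10⁻⁵ × sin 60° = 1.26×10⁻⁴ s⁻¹
Height gradient: |∂Z/∂n| = 60 m / 757000 m = 7.93×10⁻⁵
On a pressure surface, geostrophic balance gives V_g = (g/f)|∂Z/∂n|:
V_g = 9.81 × 7.93×10⁻⁵ / 1.26×10⁻⁴ = 6.16 m/s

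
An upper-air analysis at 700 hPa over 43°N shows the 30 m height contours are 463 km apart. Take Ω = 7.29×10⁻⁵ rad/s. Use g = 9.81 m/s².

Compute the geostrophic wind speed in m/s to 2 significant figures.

6.4 m/s

Coriolis parameter at 43°N:
f = 2Ω sin φ = 2 × 7.29×10⁻⁵ × sin 43° = 9.94×10⁻⁵ s⁻¹
Height gradient: |∂Z/∂n| = 30 m / 463000 m = 6.48×10⁻⁵
On a pressure surface, geostrophic balance gives V_g = (g/f)|∂Z/∂n|:
V_g = 9.81 × 6.48×10⁻⁵ / 9.94×10⁻⁵ = 6.39 m/s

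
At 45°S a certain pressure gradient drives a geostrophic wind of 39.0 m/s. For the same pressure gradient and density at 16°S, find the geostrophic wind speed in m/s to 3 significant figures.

100 m/s

With the same pressure gradient and density, V_g ∝ 1/f ∝ 1/sin φ.
V₂ = V₁ · sin φ₁ / sin φ₂ = 39.0 × sin 45° / sin 16°
V₂ = 39.0 × 0.7071/0.2756 = 100 m/s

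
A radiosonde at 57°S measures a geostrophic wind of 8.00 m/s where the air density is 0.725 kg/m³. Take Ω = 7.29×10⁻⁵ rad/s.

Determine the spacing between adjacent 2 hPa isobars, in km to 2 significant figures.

Coriolis parameter at 57°S:
f = 2Ω sin φ = 2 × 7.29×10⁻⁵ × sin 57° = 1.22×10⁻⁴ s⁻¹
Geostrophic balance rearranged: |∂P/∂n| = f ρ V_g
|∂P/∂n| = 1.22×10⁻⁴ × 0.725 × 8.00 = 7.09×10⁻⁴ Pa/m
Isobar spacing: Δn = ΔP/|∂P/∂n| = 200 Pa / 7.09×10⁻⁴ Pa/m = 282003 m ≈ 280 km

280 km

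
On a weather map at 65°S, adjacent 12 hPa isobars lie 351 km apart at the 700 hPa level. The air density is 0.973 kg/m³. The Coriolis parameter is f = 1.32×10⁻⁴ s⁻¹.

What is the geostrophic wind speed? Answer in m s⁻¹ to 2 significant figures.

Pressure gradient: |∂P/∂n| = 1200 Pa / 351000 m = 3.42×10⁻³ Pa/m
Geostrophic balance (pressure-gradient force = Coriolis force):
V_g = (1/(fρ)) |∂P/∂n| = 3.42×10⁻³ / (1.32×10⁻⁴ × 0.973) = 26.6 m/s

27 m s⁻¹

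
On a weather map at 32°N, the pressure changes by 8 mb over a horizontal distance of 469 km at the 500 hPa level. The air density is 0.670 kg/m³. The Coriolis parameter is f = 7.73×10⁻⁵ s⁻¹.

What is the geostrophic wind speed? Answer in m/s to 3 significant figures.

Pressure gradient: |∂P/∂n| = 800 Pa / 469000 m = 1.71×10⁻³ Pa/m
Geostrophic balance (pressure-gradient force = Coriolis force):
V_g = (1/(fρ)) |∂P/∂n| = 1.71×10⁻³ / (7.73×10⁻⁵ × 0.670) = 32.9 m/s

32.9 m/s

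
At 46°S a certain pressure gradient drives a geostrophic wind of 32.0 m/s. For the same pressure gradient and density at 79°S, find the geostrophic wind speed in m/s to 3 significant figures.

23.4 m/s

With the same pressure gradient and density, V_g ∝ 1/f ∝ 1/sin φ.
V₂ = V₁ · sin φ₁ / sin φ₂ = 32.0 × sin 46° / sin 79°
V₂ = 32.0 × 0.7193/0.9816 = 23.4 m/s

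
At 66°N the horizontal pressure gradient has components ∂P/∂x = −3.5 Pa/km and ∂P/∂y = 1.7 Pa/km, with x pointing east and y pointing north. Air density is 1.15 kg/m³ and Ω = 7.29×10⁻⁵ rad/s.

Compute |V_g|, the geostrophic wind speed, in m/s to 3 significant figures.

Coriolis parameter at 66°N:
f = 2Ω sin φ = 2 × 7.29×10⁻⁵ × sin 66° = 1.33×10⁻⁴ s⁻¹
Component geostrophic relations (x east, y north):
u_g = −(1/(fρ)) ∂P/∂y,  v_g = (1/(fρ)) ∂P/∂x
u_g = −(1.7×10⁻³)/(1.33×10⁻⁴ × 1.15) = −11.1 m/s;  v_g = (−3.5×10⁻³)/(1.33×10⁻⁴ × 1.15) = −22.8 m/s
|V_g| = √(u_g² + v_g²) = 25.4 m/s

25.4 m/s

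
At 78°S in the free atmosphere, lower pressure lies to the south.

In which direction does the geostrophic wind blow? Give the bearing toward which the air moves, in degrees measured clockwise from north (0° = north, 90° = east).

The pressure-gradient force points toward the south (bearing 180°).
Geostrophic balance: in the Southern Hemisphere the Coriolis force deflects motion to the left, so the geostrophic wind blows 90° to the left of the pressure-gradient force (low pressure on the right).
Rotating 180° by 90° counterclockwise gives 090° — the wind blows toward the east.

090°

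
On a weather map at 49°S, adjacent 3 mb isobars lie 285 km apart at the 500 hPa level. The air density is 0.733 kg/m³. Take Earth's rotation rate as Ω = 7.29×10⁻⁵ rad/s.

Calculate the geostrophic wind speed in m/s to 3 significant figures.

13.1 m/s

Coriolis parameter at 49°S:
f = 2Ω sin φ = 2 × 7.29×10⁻⁵ × sin 49° = 1.10×10⁻⁴ s⁻¹
Pressure gradient: |∂P/∂n| = 300 Pa / 285000 m = 1.05×10⁻³ Pa/m
Geostrophic balance (pressure-gradient force = Coriolis force):
V_g = (1/(fρ)) |∂P/∂n| = 1.05×10⁻³ / (1.10×10⁻⁴ × 0.733) = 13.1 m/s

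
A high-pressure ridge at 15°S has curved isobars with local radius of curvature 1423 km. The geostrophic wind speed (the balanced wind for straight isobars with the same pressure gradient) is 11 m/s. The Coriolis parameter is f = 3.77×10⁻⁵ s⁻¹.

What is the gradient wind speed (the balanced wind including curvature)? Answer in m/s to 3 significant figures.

15.4 m/s

Around a high, pressure-gradient force acts outward with centrifugal, so Coriolis balances both:
fV = (1/ρ)|∂P/∂n| + V²/R  →  V² − fR·V + fR·V_g = 0
With fR = 3.77×10⁻⁵ × 1423×10³ m = 53.6 m/s:
V = [fR − √((fR)² − 4 fR V_g)]/2 = [53.6 − √(53.6² − 4×53.6×11)]/2 = 15.4 m/s
Supergeostrophic (V > V_g = 11 m/s), as expected around a high.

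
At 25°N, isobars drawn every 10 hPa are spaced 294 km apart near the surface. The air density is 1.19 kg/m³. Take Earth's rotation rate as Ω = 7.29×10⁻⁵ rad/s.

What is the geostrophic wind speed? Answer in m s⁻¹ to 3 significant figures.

46.4 m s⁻¹

Coriolis parameter at 25°N:
f = 2Ω sin φ = 2 × 7.29×10⁻⁵ × sin 25° = 6.16×10⁻⁵ s⁻¹
Pressure gradient: |∂P/∂n| = 1000 Pa / 294000 m = 3.40×10⁻³ Pa/m
Geostrophic balance (pressure-gradient force = Coriolis force):
V_g = (1/(fρ)) |∂P/∂n| = 3.40×10⁻³ / (6.16×10⁻⁵ × 1.19) = 46.4 m/s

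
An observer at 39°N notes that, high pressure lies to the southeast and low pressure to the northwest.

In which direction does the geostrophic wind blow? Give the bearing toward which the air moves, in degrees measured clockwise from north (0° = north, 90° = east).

The pressure-gradient force points toward the northwest (bearing 315°).
Geostrophic balance: in the Northern Hemisphere the Coriolis force deflects motion to the right, so the geostrophic wind blows 90° to the right of the pressure-gradient force (low pressure on the left).
Rotating 315° by 90° clockwise gives 045° — the wind blows toward the northeast.

045°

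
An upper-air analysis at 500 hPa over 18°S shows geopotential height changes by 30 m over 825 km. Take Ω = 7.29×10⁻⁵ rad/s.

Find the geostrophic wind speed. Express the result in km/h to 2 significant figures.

Coriolis parameter at 18°S:
f = 2Ω sin φ = 2 × 7.29×10⁻⁵ × sin 18° = 4.51×10⁻⁵ s⁻¹
Height gradient: |∂Z/∂n| = 30 m / 825000 m = 3.64×10⁻⁵
On a pressure surface, geostrophic balance gives V_g = (g/f)|∂Z/∂n|:
V_g = 9.81 × 3.64×10⁻⁵ / 4.51×10⁻⁵ = 7.92 m/s
Converting: 7.92 m/s × 3.6 = 29 km/h

29 km/h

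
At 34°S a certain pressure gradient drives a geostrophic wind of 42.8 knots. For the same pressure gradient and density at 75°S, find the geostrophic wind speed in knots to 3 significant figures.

With the same pressure gradient and density, V_g ∝ 1/f ∝ 1/sin φ.
V₂ = V₁ · sin φ₁ / sin φ₂ = 42.8 × sin 34° / sin 75°
V₂ = 42.8 × 0.5592/0.9659 = 24.8 knots

24.8 knots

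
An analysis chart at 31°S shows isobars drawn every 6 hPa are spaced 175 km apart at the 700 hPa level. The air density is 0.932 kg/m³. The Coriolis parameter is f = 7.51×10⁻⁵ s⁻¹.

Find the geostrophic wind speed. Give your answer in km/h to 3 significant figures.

176 km/h

Pressure gradient: |∂P/∂n| = 600 Pa / 175000 m = 3.43×10⁻³ Pa/m
Geostrophic balance (pressure-gradient force = Coriolis force):
V_g = (1/(fρ)) |∂P/∂n| = 3.43×10⁻³ / (7.51×10⁻⁵ × 0.932) = 49.0 m/s
Converting: 49.0 m/s × 3.6 = 176 km/h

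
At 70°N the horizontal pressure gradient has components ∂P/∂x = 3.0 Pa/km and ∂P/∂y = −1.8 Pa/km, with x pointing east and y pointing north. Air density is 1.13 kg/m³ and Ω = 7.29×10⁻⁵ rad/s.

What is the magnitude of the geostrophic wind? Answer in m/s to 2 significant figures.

23 m/s

Coriolis parameter at 70°N:
f = 2Ω sin φ = 2 × 7.29×10⁻⁵ × sin 70° = 1.37×10⁻⁴ s⁻¹
Component geostrophic relations (x east, y north):
u_g = −(1/(fρ)) ∂P/∂y,  v_g = (1/(fρ)) ∂P/∂x
u_g = −(−1.8×10⁻³)/(1.37×10⁻⁴ × 1.13) = 11.6 m/s;  v_g = (3.0×10⁻³)/(1.37×10⁻⁴ × 1.13) = 19.4 m/s
|V_g| = √(u_g² + v_g²) = 22.6 m/s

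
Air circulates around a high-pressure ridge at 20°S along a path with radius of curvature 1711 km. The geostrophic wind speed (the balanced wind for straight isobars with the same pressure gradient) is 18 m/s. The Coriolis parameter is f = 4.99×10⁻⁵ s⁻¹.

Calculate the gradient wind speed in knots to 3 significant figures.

Around a high, pressure-gradient force acts outward with centrifugal, so Coriolis balances both:
fV = (1/ρ)|∂P/∂n| + V²/R  →  V² − fR·V + fR·V_g = 0
With fR = 4.99×10⁻⁵ × 1711×10³ m = 85.4 m/s:
V = [fR − √((fR)² − 4 fR V_g)]/2 = [85.4 − √(85.4² − 4×85.4×18)]/2 = 25.8 m/s
Supergeostrophic (V > V_g = 18 m/s), as expected around a high.
Converting: 25.8 m/s × 1.944 = 50.1 knots

50.1 knots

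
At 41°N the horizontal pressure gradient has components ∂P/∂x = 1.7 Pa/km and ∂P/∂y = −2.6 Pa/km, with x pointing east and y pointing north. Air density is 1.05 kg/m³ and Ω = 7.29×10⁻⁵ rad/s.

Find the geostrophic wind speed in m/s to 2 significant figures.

31 m/s

Coriolis parameter at 41°N:
f = 2Ω sin φ = 2 × 7.29×10⁻⁵ × sin 41° = 9.57×10⁻⁵ s⁻¹
Component geostrophic relations (x east, y north):
u_g = −(1/(fρ)) ∂P/∂y,  v_g = (1/(fρ)) ∂P/∂x
u_g = −(−2.6×10⁻³)/(9.57×10⁻⁵ × 1.05) = 25.9 m/s;  v_g = (1.7×10⁻³)/(9.57×10⁻⁵ × 1.05) = 16.9 m/s
|V_g| = √(u_g² + v_g²) = 30.9 m/s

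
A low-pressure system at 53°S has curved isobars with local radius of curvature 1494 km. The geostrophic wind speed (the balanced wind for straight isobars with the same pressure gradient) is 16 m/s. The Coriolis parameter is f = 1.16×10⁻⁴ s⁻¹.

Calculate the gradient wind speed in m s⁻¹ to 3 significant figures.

Around a low, centrifugal force acts outward with Coriolis, so pressure-gradient force balances both:
(1/ρ)|∂P/∂n| = fV + V²/R  →  V² + fR·V − fR·V_g = 0
With fR = 1.16×10⁻⁴ × 1494×10³ m = 173 m/s:
V = [−fR + √((fR)² + 4 fR V_g)]/2 = [−173 + √(173² + 4×173×16)]/2 = 14.7 m/s
Subgeostrophic (V < V_g = 16 m/s), as expected around a low.

14.7 m s⁻¹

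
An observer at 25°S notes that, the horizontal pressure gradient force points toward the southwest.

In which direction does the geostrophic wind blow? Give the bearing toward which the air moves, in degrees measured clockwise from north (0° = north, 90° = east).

The pressure-gradient force points toward the southwest (bearing 225°).
Geostrophic balance: in the Southern Hemisphere the Coriolis force deflects motion to the left, so the geostrophic wind blows 90° to the left of the pressure-gradient force (low pressure on the right).
Rotating 225° by 90° counterclockwise gives 135° — the wind blows toward the southeast.

135°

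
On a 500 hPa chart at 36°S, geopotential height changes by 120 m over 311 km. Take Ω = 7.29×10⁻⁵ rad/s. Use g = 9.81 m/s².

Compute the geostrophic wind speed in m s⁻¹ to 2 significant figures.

44 m s⁻¹

Coriolis parameter at 36°S:
f = 2Ω sin φ = 2 × 7.29×10⁻⁵ × sin 36° = 8.57×10⁻⁵ s⁻¹
Height gradient: |∂Z/∂n| = 120 m / 311000 m = 3.86×10⁻⁴
On a pressure surface, geostrophic balance gives V_g = (g/f)|∂Z/∂n|:
V_g = 9.81 × 3.86×10⁻⁴ / 8.57×10⁻⁵ = 44.2 m/s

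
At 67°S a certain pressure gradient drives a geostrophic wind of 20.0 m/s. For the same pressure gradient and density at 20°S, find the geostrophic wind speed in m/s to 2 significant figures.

With the same pressure gradient and density, V_g ∝ 1/f ∝ 1/sin φ.
V₂ = V₁ · sin φ₁ / sin φ₂ = 20.0 × sin 67° / sin 20°
V₂ = 20.0 × 0.9205/0.3420 = 54 m/s

54 m/s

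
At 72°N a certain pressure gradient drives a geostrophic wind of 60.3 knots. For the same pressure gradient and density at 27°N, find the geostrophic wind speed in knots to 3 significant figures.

126 knots

With the same pressure gradient and density, V_g ∝ 1/f ∝ 1/sin φ.
V₂ = V₁ · sin φ₁ / sin φ₂ = 60.3 × sin 72° / sin 27°
V₂ = 60.3 × 0.9511/0.4540 = 126 knots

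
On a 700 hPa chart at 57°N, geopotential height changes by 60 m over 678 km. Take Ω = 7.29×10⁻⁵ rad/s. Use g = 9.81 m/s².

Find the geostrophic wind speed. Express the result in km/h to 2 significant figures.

Coriolis parameter at 57°N:
f = 2Ω sin φ = 2 × 7.29×10⁻⁵ × sin 57° = 1.22×10⁻⁴ s⁻¹
Height gradient: |∂Z/∂n| = 60 m / 678000 m = 8.85×10⁻⁵
On a pressure surface, geostrophic balance gives V_g = (g/f)|∂Z/∂n|:
V_g = 9.81 × 8.85×10⁻⁵ / 1.22×10⁻⁴ = 7.10 m/s
Converting: 7.10 m/s × 3.6 = 26 km/h

26 km/h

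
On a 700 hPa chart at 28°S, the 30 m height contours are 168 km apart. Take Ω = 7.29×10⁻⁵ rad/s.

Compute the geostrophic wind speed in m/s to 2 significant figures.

Coriolis parameter at 28°S:
f = 2Ω sin φ = 2 × 7.29×10⁻⁵ × sin 28° = 6.84×10⁻⁵ s⁻¹
Height gradient: |∂Z/∂n| = 30 m / 168000 m = 1.79×10⁻⁴
On a pressure surface, geostrophic balance gives V_g = (g/f)|∂Z/∂n|:
V_g = 9.81 × 1.79×10⁻⁴ / 6.84×10⁻⁵ = 25.6 m/s

26 m/s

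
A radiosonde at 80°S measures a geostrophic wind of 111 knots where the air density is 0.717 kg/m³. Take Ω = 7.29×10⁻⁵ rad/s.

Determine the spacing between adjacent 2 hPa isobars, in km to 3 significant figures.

Coriolis parameter at 80°S:
f = 2Ω sin φ = 2 × 7.29×10⁻⁵ × sin 80° = 1.44×10⁻⁴ s⁻¹
Wind speed in SI: 111 knots = 57.1 m/s
Geostrophic balance rearranged: |∂P/∂n| = f ρ V_g
|∂P/∂n| = 1.44×10⁻⁴ × 0.717 × 57.1 = 5.88×10⁻³ Pa/m
Isobar spacing: Δn = ΔP/|∂P/∂n| = 200 Pa / 5.88×10⁻³ Pa/m = 34021 m ≈ 34.0 km

34.0 km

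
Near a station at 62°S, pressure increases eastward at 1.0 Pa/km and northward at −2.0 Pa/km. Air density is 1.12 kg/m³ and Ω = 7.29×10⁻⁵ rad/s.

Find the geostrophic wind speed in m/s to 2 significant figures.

16 m/s

Coriolis parameter at 62°S:
f = 2Ω sin φ = 2 × 7.29×10⁻⁵ × sin 62° = 1.29×10⁻⁴ s⁻¹
In the Southern Hemisphere f is negative: f = −1.29×10⁻⁴ s⁻¹.
Component geostrophic relations (x east, y north):
u_g = −(1/(fρ)) ∂P/∂y,  v_g = (1/(fρ)) ∂P/∂x
u_g = −(−2.0×10⁻³)/(−1.29×10⁻⁴ × 1.12) = −13.9 m/s;  v_g = (1.0×10⁻³)/(−1.29×10⁻⁴ × 1.12) = −6.94 m/s
|V_g| = √(u_g² + v_g²) = 15.5 m/s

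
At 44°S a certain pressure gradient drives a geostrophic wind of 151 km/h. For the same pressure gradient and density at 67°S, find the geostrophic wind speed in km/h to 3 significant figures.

114 km/h

With the same pressure gradient and density, V_g ∝ 1/f ∝ 1/sin φ.
V₂ = V₁ · sin φ₁ / sin φ₂ = 151 × sin 44° / sin 67°
V₂ = 151 × 0.6947/0.9205 = 114 km/h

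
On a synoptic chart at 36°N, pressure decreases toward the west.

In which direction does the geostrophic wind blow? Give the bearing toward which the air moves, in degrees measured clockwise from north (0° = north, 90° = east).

000°

The pressure-gradient force points toward the west (bearing 270°).
Geostrophic balance: in the Northern Hemisphere the Coriolis force deflects motion to the right, so the geostrophic wind blows 90° to the right of the pressure-gradient force (low pressure on the left).
Rotating 270° by 90° clockwise gives 000° — the wind blows toward the north.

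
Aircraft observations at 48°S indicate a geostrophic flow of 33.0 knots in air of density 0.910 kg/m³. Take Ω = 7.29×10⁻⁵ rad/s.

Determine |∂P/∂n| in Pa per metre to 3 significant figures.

1.67×10⁻³ Pa/m

Coriolis parameter at 48°S:
f = 2Ω sin φ = 2 × 7.29×10⁻⁵ × sin 48° = 1.08×10⁻⁴ s⁻¹
Wind speed in SI: 33.0 knots = 17.0 m/s
Geostrophic balance rearranged: |∂P/∂n| = f ρ V_g
|∂P/∂n| = 1.08×10⁻⁴ × 0.910 × 17.0 = 1.67×10⁻³ Pa/m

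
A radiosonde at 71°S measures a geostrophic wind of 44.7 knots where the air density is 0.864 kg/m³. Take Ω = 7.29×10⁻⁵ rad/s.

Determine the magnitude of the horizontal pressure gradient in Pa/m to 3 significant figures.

2.74×10⁻³ Pa/m

Coriolis parameter at 71°S:
f = 2Ω sin φ = 2 × 7.29×10⁻⁵ × sin 71° = 1.38×10⁻⁴ s⁻¹
Wind speed in SI: 44.7 knots = 23.0 m/s
Geostrophic balance rearranged: |∂P/∂n| = f ρ V_g
|∂P/∂n| = 1.38×10⁻⁴ × 0.864 × 23.0 = 2.74×10⁻³ Pa/m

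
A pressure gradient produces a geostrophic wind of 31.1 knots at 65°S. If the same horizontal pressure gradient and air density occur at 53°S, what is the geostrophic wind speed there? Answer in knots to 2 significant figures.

35 knots

With the same pressure gradient and density, V_g ∝ 1/f ∝ 1/sin φ.
V₂ = V₁ · sin φ₁ / sin φ₂ = 31.1 × sin 65° / sin 53°
V₂ = 31.1 × 0.9063/0.7986 = 35 knots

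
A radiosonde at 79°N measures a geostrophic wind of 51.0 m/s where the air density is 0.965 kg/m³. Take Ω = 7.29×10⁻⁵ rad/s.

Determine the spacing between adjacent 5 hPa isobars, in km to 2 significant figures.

71 km

Coriolis parameter at 79°N:
f = 2Ω sin φ = 2 × 7.29×10⁻⁵ × sin 79° = 1.43×10⁻⁴ s⁻¹
Geostrophic balance rearranged: |∂P/∂n| = f ρ V_g
|∂P/∂n| = 1.43×10⁻⁴ × 0.965 × 51.0 = 7.04×10⁻³ Pa/m
Isobar spacing: Δn = ΔP/|∂P/∂n| = 500 Pa / 7.04×10⁻³ Pa/m = 70985 m ≈ 71 km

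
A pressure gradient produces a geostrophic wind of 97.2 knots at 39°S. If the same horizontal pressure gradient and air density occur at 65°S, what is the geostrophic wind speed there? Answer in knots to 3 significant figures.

With the same pressure gradient and density, V_g ∝ 1/f ∝ 1/sin φ.
V₂ = V₁ · sin φ₁ / sin φ₂ = 97.2 × sin 39° / sin 65°
V₂ = 97.2 × 0.6293/0.9063 = 67.5 knots

67.5 knots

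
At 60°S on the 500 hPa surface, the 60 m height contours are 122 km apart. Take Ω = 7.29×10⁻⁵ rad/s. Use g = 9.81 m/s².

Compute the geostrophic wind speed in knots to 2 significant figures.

74 knots

Coriolis parameter at 60°S:
f = 2Ω sin φ = 2 × 7.29×10⁻⁵ × sin 60° = 1.26×10⁻⁴ s⁻¹
Height gradient: |∂Z/∂n| = 60 m / 122000 m = 4.92×10⁻⁴
On a pressure surface, geostrophic balance gives V_g = (g/f)|∂Z/∂n|:
V_g = 9.81 × 4.92×10⁻⁴ / 1.26×10⁻⁴ = 38.2 m/s
Converting: 38.2 m/s × 1.944 = 74 knots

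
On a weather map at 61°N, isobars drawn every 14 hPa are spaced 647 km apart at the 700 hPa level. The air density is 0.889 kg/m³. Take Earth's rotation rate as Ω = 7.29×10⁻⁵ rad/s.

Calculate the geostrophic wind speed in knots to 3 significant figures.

Coriolis parameter at 61°N:
f = 2Ω sin φ = 2 × 7.29×10⁻⁵ × sin 61° = 1.28×10⁻⁴ s⁻¹
Pressure gradient: |∂P/∂n| = 1400 Pa / 647000 m = 2.16×10⁻³ Pa/m
Geostrophic balance (pressure-gradient force = Coriolis force):
V_g = (1/(fρ)) |∂P/∂n| = 2.16×10⁻³ / (1.28×10⁻⁴ × 0.889) = 19.1 m/s
Converting: 19.1 m/s × 1.944 = 37.1 knots

37.1 knots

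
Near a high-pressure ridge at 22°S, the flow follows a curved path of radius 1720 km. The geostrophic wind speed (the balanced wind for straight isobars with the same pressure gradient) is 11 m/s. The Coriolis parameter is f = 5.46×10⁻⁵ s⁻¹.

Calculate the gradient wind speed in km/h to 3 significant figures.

Around a high, pressure-gradient force acts outward with centrifugal, so Coriolis balances both:
fV = (1/ρ)|∂P/∂n| + V²/R  →  V² − fR·V + fR·V_g = 0
With fR = 5.46×10⁻⁵ × 1720×10³ m = 93.9 m/s:
V = [fR − √((fR)² − 4 fR V_g)]/2 = [93.9 − √(93.9² − 4×93.9×11)]/2 = 12.7 m/s
Supergeostrophic (V > V_g = 11 m/s), as expected around a high.
Converting: 12.7 m/s × 3.6 = 45.8 km/h

45.8 km/h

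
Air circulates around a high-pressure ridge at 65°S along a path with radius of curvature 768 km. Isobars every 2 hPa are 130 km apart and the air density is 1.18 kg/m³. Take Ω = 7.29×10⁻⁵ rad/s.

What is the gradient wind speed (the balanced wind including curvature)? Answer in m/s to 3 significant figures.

11.1 m/s

Coriolis parameter at 65°S:
f = 2Ω sin φ = 2 × 7.29×10⁻⁵ × sin 65° = 1.32×10⁻⁴ s⁻¹
Pressure gradient: |∂P/∂n| = 200 Pa / 130000 m = 1.54×10⁻³ Pa/m
Geostrophic speed: V_g = |∂P/∂n|/(fρ) = 1.54×10⁻³/(1.32×10⁻⁴ × 1.18) = 9.87 m/s
Around a high, pressure-gradient force acts outward with centrifugal, so Coriolis balances both:
fV = (1/ρ)|∂P/∂n| + V²/R  →  V² − fR·V + fR·V_g = 0
With fR = 1.32×10⁻⁴ × 768×10³ m = 101 m/s:
V = [fR − √((fR)² − 4 fR V_g)]/2 = [101 − √(101² − 4×101×9.87)]/2 = 11.1 m/s
Supergeostrophic (V > V_g = 9.87 m/s), as expected around a high.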